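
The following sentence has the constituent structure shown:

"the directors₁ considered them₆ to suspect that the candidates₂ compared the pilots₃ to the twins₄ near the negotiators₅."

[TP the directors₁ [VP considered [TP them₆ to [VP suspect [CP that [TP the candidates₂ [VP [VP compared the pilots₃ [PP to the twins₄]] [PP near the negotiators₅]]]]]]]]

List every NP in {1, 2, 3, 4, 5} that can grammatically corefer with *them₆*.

*them* is a pronoun, so Principle B applies: it must be free in its binding domain.
Binding domain of *them₆*: the matrix TP, whose subject is the directors₁.
*the directors₁* c-commands the pronoun within its binding domain → coindexation would violate Principle B.
*the candidates₂*: the pronoun c-commands this R-expression → coindexation would violate Principle C on *the candidates₂*.
*the pilots₃*: the pronoun c-commands this R-expression → coindexation would violate Principle C on *the pilots₃*.
*the twins₄*: the pronoun c-commands this R-expression → coindexation would violate Principle C on *the twins₄*.
*the negotiators₅*: the pronoun c-commands this R-expression → coindexation would violate Principle C on *the negotiators₅*.

none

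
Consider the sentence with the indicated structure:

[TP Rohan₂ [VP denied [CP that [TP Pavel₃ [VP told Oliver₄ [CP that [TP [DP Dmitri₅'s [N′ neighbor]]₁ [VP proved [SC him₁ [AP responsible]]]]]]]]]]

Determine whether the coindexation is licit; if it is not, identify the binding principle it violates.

The two coindexed NPs are *[Dmitri₅'s neighbor]₁* and *him₁*.
*him₁* is a pronoun. Its binding domain is the embedded TP, whose subject is [Dmitri₅'s neighbor]₁.
*[Dmitri₅'s neighbor]₁* c-commands it within that domain and carries the same index.
The pronoun is locally bound → Principle B violation.

Principle B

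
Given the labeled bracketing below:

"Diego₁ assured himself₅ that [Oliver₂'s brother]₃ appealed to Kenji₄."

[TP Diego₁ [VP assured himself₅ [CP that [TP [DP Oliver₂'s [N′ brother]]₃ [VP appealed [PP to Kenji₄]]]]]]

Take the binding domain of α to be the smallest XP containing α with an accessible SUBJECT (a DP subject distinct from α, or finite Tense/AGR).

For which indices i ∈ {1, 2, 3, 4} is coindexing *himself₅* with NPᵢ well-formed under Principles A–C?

*himself* is an anaphor, so Principle A applies: it must be bound in its binding domain.
Binding domain of *himself₅*: the matrix TP, whose subject is Diego₁.
*Diego₁* c-commands the anaphor within its binding domain → licit binder.
*Oliver₂* does not c-command the anaphor → cannot bind it.
*[Oliver₂'s brother]₃* does not c-command the anaphor → cannot bind it.
*Kenji₄* does not c-command the anaphor → cannot bind it.

{1}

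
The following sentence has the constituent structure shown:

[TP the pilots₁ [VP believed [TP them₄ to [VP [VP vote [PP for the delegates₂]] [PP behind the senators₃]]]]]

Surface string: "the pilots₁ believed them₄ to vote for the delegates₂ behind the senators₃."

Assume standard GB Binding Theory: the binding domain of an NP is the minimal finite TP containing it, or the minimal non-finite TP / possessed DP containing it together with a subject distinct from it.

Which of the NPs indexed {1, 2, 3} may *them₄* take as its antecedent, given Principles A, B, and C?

none

*them* is a pronoun, so Principle B applies: it must be free in its binding domain.
Binding domain of *them₄*: the matrix TP, whose subject is the pilots₁.
*the pilots₁* c-commands the pronoun within its binding domain → coindexation would violate Principle B.
*the delegates₂*: the pronoun c-commands this R-expression → coindexation would violate Principle C on *the delegates₂*.
*the senators₃*: the pronoun c-commands this R-expression → coindexation would violate Principle C on *the senators₃*.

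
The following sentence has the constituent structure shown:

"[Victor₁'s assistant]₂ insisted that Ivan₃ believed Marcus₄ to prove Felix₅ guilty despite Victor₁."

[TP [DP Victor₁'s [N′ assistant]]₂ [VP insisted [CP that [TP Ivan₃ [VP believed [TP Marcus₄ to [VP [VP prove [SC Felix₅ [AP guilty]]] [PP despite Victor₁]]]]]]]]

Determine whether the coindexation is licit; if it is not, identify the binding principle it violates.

grammatical

The two coindexed NPs are *Victor₁* and *Victor₁*.
*Victor₁* is an R-expression; no coindexed NP c-commands it, so Principle C holds.
*Victor₁* is an R-expression; *Victor₁* does not c-command it, and no other NP shares its index, so Principle C is satisfied.
All principles are respected.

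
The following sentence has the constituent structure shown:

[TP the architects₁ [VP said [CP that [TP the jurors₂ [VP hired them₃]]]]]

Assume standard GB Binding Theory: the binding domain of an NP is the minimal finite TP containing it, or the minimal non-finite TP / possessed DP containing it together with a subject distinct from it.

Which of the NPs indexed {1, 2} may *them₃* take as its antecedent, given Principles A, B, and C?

*them* is a pronoun, so Principle B applies: it must be free in its binding domain.
Binding domain of *them₃*: the embedded TP, whose subject is the jurors₂.
*the architects₁* c-commands the pronoun but from outside its binding domain, and is not c-commanded by it → coindexation permitted.
*the jurors₂* c-commands the pronoun within its binding domain → coindexation would violate Principle B.

{1}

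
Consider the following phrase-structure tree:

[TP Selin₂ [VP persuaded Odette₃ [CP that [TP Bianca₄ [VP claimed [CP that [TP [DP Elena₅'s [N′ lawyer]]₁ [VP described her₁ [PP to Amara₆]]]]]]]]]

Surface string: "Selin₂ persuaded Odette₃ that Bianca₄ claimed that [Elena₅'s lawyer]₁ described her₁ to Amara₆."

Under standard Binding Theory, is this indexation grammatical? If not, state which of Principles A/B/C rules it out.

Principle B

The two coindexed NPs are *[Elena₅'s lawyer]₁* and *her₁*.
*her₁* is a pronoun. Its binding domain is the embedded TP, whose subject is [Elena₅'s lawyer]₁.
*[Elena₅'s lawyer]₁* c-commands it within that domain and carries the same index.
The pronoun is locally bound → Principle B violation.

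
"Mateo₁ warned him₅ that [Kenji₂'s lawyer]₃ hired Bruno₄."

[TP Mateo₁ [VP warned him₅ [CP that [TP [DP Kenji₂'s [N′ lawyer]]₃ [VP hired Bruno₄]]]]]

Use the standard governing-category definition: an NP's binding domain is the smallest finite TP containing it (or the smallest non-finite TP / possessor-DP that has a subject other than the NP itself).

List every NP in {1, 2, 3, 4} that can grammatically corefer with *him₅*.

*him* is a pronoun, so Principle B applies: it must be free in its binding domain.
Binding domain of *him₅*: the matrix TP, whose subject is Mateo₁.
*Mateo₁* c-commands the pronoun within its binding domain → coindexation would violate Principle B.
*Kenji₂*: the pronoun c-commands this R-expression → coindexation would violate Principle C on *Kenji₂*.
*[Kenji₂'s lawyer]₃*: the pronoun c-commands this R-expression → coindexation would violate Principle C on *[Kenji₂'s lawyer]₃*.
*Bruno₄*: the pronoun c-commands this R-expression → coindexation would violate Principle C on *Bruno₄*.

none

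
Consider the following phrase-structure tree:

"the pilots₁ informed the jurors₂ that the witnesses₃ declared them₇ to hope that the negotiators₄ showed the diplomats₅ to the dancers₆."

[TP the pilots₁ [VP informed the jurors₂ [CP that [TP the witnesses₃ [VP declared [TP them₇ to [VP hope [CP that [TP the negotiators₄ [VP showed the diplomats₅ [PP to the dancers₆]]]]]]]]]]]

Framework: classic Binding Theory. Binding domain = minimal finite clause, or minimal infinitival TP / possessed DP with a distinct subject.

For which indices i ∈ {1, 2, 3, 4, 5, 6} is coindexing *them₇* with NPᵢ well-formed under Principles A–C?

{1, 2}

*them* is a pronoun, so Principle B applies: it must be free in its binding domain.
Binding domain of *them₇*: the embedded TP, whose subject is the witnesses₃.
*the pilots₁* c-commands the pronoun but from outside its binding domain, and is not c-commanded by it → coindexation permitted.
*the jurors₂* c-commands the pronoun but from outside its binding domain, and is not c-commanded by it → coindexation permitted.
*the witnesses₃* c-commands the pronoun within its binding domain → coindexation would violate Principle B.
*the negotiators₄*: the pronoun c-commands this R-expression → coindexation would violate Principle C on *the negotiators₄*.
*the diplomats₅*: the pronoun c-commands this R-expression → coindexation would violate Principle C on *the diplomats₅*.
*the dancers₆*: the pronoun c-commands this R-expression → coindexation would violate Principle C on *the dancers₆*.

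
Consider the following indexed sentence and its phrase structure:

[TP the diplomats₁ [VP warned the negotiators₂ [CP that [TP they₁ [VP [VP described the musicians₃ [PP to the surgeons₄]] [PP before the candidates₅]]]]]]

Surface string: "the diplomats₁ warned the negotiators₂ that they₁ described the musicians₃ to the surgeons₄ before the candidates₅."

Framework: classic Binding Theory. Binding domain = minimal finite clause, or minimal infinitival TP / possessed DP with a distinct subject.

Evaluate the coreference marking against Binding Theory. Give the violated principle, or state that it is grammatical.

grammatical

The two coindexed NPs are *the diplomats₁* and *they₁*.
*they₁* is a pronoun; nothing c-commands it within its binding domain (the embedded TP.), so Principle B holds trivially.
*the diplomats₁* is an R-expression; *they₁* does not c-command it, and no other NP shares its index, so Principle C is satisfied.
All principles are respected.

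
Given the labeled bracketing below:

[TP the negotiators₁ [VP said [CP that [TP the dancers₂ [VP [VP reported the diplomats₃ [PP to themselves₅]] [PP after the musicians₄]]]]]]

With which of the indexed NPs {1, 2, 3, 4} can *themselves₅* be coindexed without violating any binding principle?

*themselves* is an anaphor, so Principle A applies: it must be bound in its binding domain.
Binding domain of *themselves₅*: the embedded TP, whose subject is the dancers₂.
*the negotiators₁* c-commands the anaphor but is outside its binding domain → cannot satisfy Principle A.
*the dancers₂* c-commands the anaphor within its binding domain → licit binder.
*the diplomats₃* c-commands the anaphor within its binding domain → licit binder.
*the musicians₄* does not c-command the anaphor → cannot bind it.

{2, 3}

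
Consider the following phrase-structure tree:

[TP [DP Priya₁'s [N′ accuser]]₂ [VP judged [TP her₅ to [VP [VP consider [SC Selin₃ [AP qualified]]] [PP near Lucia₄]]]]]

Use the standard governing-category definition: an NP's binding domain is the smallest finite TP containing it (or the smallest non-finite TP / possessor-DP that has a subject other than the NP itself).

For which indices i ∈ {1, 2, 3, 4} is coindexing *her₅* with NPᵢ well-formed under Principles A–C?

{1}

*her* is a pronoun, so Principle B applies: it must be free in its binding domain.
Binding domain of *her₅*: the matrix TP, whose subject is [Priya₁'s accuser]₂.
*Priya₁* and the pronoun do not c-command one another → neither Principle B nor Principle C is at stake; coindexation permitted.
*[Priya₁'s accuser]₂* c-commands the pronoun within its binding domain → coindexation would violate Principle B.
*Selin₃*: the pronoun c-commands this R-expression → coindexation would violate Principle C on *Selin₃*.
*Lucia₄*: the pronoun c-commands this R-expression → coindexation would violate Principle C on *Lucia₄*.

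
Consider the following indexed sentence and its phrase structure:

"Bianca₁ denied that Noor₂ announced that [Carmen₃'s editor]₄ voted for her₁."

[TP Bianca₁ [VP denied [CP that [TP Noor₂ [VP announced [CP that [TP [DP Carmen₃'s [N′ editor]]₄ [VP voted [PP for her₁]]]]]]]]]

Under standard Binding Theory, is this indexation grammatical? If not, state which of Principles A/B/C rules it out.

The two coindexed NPs are *Bianca₁* and *her₁*.
*her₁* is a pronoun; its binding domain is the embedded TP, whose subject is [Carmen₃'s editor]₄. Within that domain it is c-commanded only by *[Carmen₃'s editor]₄*, which carries a different index — the pronoun is free locally, so Principle B holds.
*Bianca₁* is an R-expression; *her₁* does not c-command it, and no other NP shares its index, so Principle C is satisfied.
All principles are respected.

grammatical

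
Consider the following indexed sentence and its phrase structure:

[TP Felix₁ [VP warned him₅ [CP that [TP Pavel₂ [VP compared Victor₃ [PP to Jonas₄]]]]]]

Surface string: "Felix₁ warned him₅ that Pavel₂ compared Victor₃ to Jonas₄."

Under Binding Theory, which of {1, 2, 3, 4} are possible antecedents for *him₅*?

*him* is a pronoun, so Principle B applies: it must be free in its binding domain.
Binding domain of *him₅*: the matrix TP, whose subject is Felix₁.
*Felix₁* c-commands the pronoun within its binding domain → coindexation would violate Principle B.
*Pavel₂*: the pronoun c-commands this R-expression → coindexation would violate Principle C on *Pavel₂*.
*Victor₃*: the pronoun c-commands this R-expression → coindexation would violate Principle C on *Victor₃*.
*Jonas₄*: the pronoun c-commands this R-expression → coindexation would violate Principle C on *Jonas₄*.

none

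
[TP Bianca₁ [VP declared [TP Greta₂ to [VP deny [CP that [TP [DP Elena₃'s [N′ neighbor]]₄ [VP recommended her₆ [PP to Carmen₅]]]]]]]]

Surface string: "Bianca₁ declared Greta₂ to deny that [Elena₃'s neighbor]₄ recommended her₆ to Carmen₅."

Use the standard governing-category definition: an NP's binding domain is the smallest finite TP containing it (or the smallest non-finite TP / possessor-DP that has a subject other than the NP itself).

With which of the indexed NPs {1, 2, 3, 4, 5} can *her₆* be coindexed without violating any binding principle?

{1, 2, 3}

*her* is a pronoun, so Principle B applies: it must be free in its binding domain.
Binding domain of *her₆*: the embedded TP, whose subject is [Elena₃'s neighbor]₄.
*Bianca₁* c-commands the pronoun but from outside its binding domain, and is not c-commanded by it → coindexation permitted.
*Greta₂* c-commands the pronoun but from outside its binding domain, and is not c-commanded by it → coindexation permitted.
*Elena₃* and the pronoun do not c-command one another → neither Principle B nor Principle C is at stake; coindexation permitted.
*[Elena₃'s neighbor]₄* c-commands the pronoun within its binding domain → coindexation would violate Principle B.
*Carmen₅*: the pronoun c-commands this R-expression → coindexation would violate Principle C on *Carmen₅*.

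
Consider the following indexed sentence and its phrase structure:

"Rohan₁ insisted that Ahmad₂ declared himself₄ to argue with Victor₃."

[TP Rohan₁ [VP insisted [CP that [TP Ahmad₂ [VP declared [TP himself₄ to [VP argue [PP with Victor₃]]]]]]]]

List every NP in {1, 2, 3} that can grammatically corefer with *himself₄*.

{2}

*himself* is an anaphor, so Principle A applies: it must be bound in its binding domain.
Binding domain of *himself₄*: the embedded TP, whose subject is Ahmad₂.
*Rohan₁* c-commands the anaphor but is outside its binding domain → cannot satisfy Principle A.
*Ahmad₂* c-commands the anaphor within its binding domain → licit binder.
*Victor₃* does not c-command the anaphor → cannot bind it.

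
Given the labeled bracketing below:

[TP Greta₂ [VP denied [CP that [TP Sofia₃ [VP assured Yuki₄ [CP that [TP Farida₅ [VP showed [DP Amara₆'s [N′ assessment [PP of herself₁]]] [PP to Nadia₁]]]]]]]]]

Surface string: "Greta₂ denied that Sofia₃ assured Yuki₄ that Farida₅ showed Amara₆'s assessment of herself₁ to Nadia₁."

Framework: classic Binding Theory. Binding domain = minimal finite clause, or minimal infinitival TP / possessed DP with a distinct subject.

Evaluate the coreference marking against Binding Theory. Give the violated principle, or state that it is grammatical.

The two coindexed NPs are *Nadia₁* and *herself₁*.
*herself₁* is an anaphor. Principle A requires it to be bound within its binding domain — the possessed DP, whose subject is Amara₆.
Within that domain it is c-commanded by *Amara₆*, which does not share its index.
*Nadia₁* does not c-command the anaphor at all.
The anaphor is unbound in its domain → Principle A violation.

Principle A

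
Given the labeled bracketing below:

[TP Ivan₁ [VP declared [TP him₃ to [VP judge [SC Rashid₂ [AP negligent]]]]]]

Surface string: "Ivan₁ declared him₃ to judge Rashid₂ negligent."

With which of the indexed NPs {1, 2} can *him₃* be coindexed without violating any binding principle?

none

*him* is a pronoun, so Principle B applies: it must be free in its binding domain.
Binding domain of *him₃*: the matrix TP, whose subject is Ivan₁.
*Ivan₁* c-commands the pronoun within its binding domain → coindexation would violate Principle B.
*Rashid₂*: the pronoun c-commands this R-expression → coindexation would violate Principle C on *Rashid₂*.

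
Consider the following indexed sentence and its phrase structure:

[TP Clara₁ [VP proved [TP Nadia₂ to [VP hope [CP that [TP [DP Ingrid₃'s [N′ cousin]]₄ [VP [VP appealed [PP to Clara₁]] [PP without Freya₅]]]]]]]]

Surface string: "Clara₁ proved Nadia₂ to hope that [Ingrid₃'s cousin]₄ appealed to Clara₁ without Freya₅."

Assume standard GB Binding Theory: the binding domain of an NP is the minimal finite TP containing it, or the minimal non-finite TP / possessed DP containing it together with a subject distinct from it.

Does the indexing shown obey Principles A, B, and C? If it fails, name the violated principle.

Principle C

The two coindexed NPs are *Clara₁* (the lower occurrence) and *Clara₁* (the higher occurrence).
*Clara₁* (the lower occurrence) is an R-expression. Principle C requires it to be free everywhere.
*Clara₁* (the higher occurrence) c-commands it and carries the same index.
The R-expression is bound → Principle C violation.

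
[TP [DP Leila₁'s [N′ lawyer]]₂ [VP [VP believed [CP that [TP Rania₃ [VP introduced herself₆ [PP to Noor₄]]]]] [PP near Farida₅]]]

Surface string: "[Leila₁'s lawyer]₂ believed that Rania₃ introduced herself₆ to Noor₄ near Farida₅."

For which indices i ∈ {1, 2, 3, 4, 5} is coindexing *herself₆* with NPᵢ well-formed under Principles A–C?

*herself* is an anaphor, so Principle A applies: it must be bound in its binding domain.
Binding domain of *herself₆*: the embedded TP, whose subject is Rania₃.
*Leila₁* does not c-command the anaphor → cannot bind it.
*[Leila₁'s lawyer]₂* c-commands the anaphor but is outside its binding domain → cannot satisfy Principle A.
*Rania₃* c-commands the anaphor within its binding domain → licit binder.
*Noor₄* does not c-command the anaphor → cannot bind it.
*Farida₅* does not c-command the anaphor → cannot bind it.

{3}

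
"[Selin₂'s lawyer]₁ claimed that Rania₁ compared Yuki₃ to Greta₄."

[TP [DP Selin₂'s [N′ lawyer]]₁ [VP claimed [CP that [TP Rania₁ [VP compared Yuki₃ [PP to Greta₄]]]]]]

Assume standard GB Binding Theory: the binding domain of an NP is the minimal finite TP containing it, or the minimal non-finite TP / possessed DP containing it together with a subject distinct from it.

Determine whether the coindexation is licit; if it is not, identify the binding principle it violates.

The two coindexed NPs are *[Selin₂'s lawyer]₁* and *Rania₁*.
*Rania₁* is an R-expression. Principle C requires it to be free everywhere.
*[Selin₂'s lawyer]₁* c-commands it and carries the same index.
The R-expression is bound → Principle C violation.

Principle C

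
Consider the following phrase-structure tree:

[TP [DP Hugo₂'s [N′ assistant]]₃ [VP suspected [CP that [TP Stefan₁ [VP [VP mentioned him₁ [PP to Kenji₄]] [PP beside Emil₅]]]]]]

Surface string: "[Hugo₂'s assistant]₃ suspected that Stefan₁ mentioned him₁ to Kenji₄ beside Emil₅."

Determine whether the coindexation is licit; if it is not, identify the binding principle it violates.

Principle B

The two coindexed NPs are *Stefan₁* and *him₁*.
*him₁* is a pronoun. Its binding domain is the embedded TP, whose subject is Stefan₁.
*Stefan₁* c-commands it within that domain and carries the same index.
The pronoun is locally bound → Principle B violation.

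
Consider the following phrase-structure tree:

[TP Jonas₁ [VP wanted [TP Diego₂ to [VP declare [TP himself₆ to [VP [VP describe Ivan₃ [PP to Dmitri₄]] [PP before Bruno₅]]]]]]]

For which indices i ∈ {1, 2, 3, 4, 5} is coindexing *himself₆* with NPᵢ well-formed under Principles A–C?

{2}

*himself* is an anaphor, so Principle A applies: it must be bound in its binding domain.
Binding domain of *himself₆*: the embedded TP, whose subject is Diego₂.
*Jonas₁* c-commands the anaphor but is outside its binding domain → cannot satisfy Principle A.
*Diego₂* c-commands the anaphor within its binding domain → licit binder.
*Ivan₃* does not c-command the anaphor → cannot bind it.
*Dmitri₄* does not c-command the anaphor → cannot bind it.
*Bruno₅* does not c-command the anaphor → cannot bind it.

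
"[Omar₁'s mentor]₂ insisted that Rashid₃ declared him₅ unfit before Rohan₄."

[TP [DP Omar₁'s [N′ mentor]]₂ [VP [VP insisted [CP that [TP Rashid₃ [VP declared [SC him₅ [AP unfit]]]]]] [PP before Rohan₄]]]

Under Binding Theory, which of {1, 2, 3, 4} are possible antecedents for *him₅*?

{1, 2, 4}

*him* is a pronoun, so Principle B applies: it must be free in its binding domain.
Binding domain of *him₅*: the embedded TP, whose subject is Rashid₃.
*Omar₁* and the pronoun do not c-command one another → neither Principle B nor Principle C is at stake; coindexation permitted.
*[Omar₁'s mentor]₂* c-commands the pronoun but from outside its binding domain, and is not c-commanded by it → coindexation permitted.
*Rashid₃* c-commands the pronoun within its binding domain → coindexation would violate Principle B.
*Rohan₄* and the pronoun do not c-command one another → neither Principle B nor Principle C is at stake; coindexation permitted.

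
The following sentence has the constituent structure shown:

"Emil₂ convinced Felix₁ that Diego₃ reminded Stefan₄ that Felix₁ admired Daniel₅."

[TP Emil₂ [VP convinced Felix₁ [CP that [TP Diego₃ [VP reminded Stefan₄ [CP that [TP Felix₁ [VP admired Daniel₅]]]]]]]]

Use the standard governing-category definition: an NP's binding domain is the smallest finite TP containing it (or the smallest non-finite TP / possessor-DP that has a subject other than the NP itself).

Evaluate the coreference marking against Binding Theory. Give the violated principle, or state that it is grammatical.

The two coindexed NPs are *Felix₁* (the higher occurrence) and *Felix₁* (the lower occurrence).
*Felix₁* (the lower occurrence) is an R-expression. Principle C requires it to be free everywhere.
*Felix₁* (the higher occurrence) c-commands it and carries the same index.
The R-expression is bound → Principle C violation.

Principle C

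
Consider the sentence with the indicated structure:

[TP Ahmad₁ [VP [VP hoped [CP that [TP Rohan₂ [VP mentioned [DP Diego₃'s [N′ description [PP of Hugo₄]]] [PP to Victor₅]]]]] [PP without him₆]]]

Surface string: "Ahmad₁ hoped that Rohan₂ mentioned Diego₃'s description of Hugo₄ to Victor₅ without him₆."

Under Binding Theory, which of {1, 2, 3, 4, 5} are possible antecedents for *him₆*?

*him* is a pronoun, so Principle B applies: it must be free in its binding domain.
Binding domain of *him₆*: the matrix TP, whose subject is Ahmad₁.
*Ahmad₁* c-commands the pronoun within its binding domain → coindexation would violate Principle B.
*Rohan₂* and the pronoun do not c-command one another → neither Principle B nor Principle C is at stake; coindexation permitted.
*Diego₃* and the pronoun do not c-command one another → neither Principle B nor Principle C is at stake; coindexation permitted.
*Hugo₄* and the pronoun do not c-command one another → neither Principle B nor Principle C is at stake; coindexation permitted.
*Victor₅* and the pronoun do not c-command one another → neither Principle B nor Principle C is at stake; coindexation permitted.

{2, 3, 4, 5}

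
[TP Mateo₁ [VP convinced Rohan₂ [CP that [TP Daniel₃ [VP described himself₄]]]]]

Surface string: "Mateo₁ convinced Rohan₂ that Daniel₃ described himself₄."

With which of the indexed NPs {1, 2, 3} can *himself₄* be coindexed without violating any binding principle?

{3}

*himself* is an anaphor, so Principle A applies: it must be bound in its binding domain.
Binding domain of *himself₄*: the embedded TP, whose subject is Daniel₃.
*Mateo₁* c-commands the anaphor but is outside its binding domain → cannot satisfy Principle A.
*Rohan₂* c-commands the anaphor but is outside its binding domain → cannot satisfy Principle A.
*Daniel₃* c-commands the anaphor within its binding domain → licit binder.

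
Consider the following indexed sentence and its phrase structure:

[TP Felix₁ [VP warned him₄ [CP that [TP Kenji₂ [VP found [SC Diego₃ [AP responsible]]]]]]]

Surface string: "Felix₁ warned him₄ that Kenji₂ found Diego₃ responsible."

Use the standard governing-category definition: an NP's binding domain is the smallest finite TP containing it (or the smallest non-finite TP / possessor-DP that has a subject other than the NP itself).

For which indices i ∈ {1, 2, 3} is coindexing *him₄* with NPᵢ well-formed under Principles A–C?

*him* is a pronoun, so Principle B applies: it must be free in its binding domain.
Binding domain of *him₄*: the matrix TP, whose subject is Felix₁.
*Felix₁* c-commands the pronoun within its binding domain → coindexation would violate Principle B.
*Kenji₂*: the pronoun c-commands this R-expression → coindexation would violate Principle C on *Kenji₂*.
*Diego₃*: the pronoun c-commands this R-expression → coindexation would violate Principle C on *Diego₃*.

none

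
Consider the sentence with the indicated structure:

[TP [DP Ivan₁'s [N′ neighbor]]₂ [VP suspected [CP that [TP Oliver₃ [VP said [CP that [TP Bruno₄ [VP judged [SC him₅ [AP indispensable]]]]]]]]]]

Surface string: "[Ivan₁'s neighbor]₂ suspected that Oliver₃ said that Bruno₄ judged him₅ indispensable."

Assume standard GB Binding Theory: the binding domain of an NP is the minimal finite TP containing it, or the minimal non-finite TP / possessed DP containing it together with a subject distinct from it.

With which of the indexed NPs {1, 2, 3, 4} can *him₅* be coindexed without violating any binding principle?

*him* is a pronoun, so Principle B applies: it must be free in its binding domain.
Binding domain of *him₅*: the embedded TP, whose subject is Bruno₄.
*Ivan₁* and the pronoun do not c-command one another → neither Principle B nor Principle C is at stake; coindexation permitted.
*[Ivan₁'s neighbor]₂* c-commands the pronoun but from outside its binding domain, and is not c-commanded by it → coindexation permitted.
*Oliver₃* c-commands the pronoun but from outside its binding domain, and is not c-commanded by it → coindexation permitted.
*Bruno₄* c-commands the pronoun within its binding domain → coindexation would violate Principle B.

{1, 2, 3}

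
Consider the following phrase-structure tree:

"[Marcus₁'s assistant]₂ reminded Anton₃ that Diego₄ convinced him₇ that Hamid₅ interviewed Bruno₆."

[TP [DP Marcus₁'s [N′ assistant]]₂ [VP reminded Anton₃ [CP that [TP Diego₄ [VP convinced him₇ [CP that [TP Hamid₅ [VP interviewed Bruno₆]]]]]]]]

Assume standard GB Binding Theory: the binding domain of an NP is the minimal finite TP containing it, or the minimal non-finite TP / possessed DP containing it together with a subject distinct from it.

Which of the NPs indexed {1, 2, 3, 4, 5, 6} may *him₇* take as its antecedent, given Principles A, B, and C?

{1, 2, 3}

*him* is a pronoun, so Principle B applies: it must be free in its binding domain.
Binding domain of *him₇*: the embedded TP, whose subject is Diego₄.
*Marcus₁* and the pronoun do not c-command one another → neither Principle B nor Principle C is at stake; coindexation permitted.
*[Marcus₁'s assistant]₂* c-commands the pronoun but from outside its binding domain, and is not c-commanded by it → coindexation permitted.
*Anton₃* c-commands the pronoun but from outside its binding domain, and is not c-commanded by it → coindexation permitted.
*Diego₄* c-commands the pronoun within its binding domain → coindexation would violate Principle B.
*Hamid₅*: the pronoun c-commands this R-expression → coindexation would violate Principle C on *Hamid₅*.
*Bruno₆*: the pronoun c-commands this R-expression → coindexation would violate Principle C on *Bruno₆*.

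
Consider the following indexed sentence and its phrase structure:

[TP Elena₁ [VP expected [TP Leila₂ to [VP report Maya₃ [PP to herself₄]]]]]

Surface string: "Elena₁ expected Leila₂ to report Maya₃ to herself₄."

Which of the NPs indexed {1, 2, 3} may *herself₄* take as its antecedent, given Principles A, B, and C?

{2, 3}

*herself* is an anaphor, so Principle A applies: it must be bound in its binding domain.
Binding domain of *herself₄*: the embedded TP, whose subject is Leila₂.
*Elena₁* c-commands the anaphor but is outside its binding domain → cannot satisfy Principle A.
*Leila₂* c-commands the anaphor within its binding domain → licit binder.
*Maya₃* c-commands the anaphor within its binding domain → licit binder.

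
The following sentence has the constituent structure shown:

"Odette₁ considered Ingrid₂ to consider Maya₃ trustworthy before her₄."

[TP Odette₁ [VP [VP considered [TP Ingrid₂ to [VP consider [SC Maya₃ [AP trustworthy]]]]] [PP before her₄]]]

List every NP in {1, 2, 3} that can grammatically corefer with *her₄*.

*her* is a pronoun, so Principle B applies: it must be free in its binding domain.
Binding domain of *her₄*: the matrix TP, whose subject is Odette₁.
*Odette₁* c-commands the pronoun within its binding domain → coindexation would violate Principle B.
*Ingrid₂* and the pronoun do not c-command one another → neither Principle B nor Principle C is at stake; coindexation permitted.
*Maya₃* and the pronoun do not c-command one another → neither Principle B nor Principle C is at stake; coindexation permitted.

{2, 3}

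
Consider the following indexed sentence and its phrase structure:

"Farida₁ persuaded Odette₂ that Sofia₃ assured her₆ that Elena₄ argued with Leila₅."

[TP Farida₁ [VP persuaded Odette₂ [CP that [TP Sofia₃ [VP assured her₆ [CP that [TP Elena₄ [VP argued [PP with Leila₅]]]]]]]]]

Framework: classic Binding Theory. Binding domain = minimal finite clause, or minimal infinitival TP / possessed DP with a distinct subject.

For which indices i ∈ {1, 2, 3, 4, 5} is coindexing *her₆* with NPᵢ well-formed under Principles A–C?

*her* is a pronoun, so Principle B applies: it must be free in its binding domain.
Binding domain of *her₆*: the embedded TP, whose subject is Sofia₃.
*Farida₁* c-commands the pronoun but from outside its binding domain, and is not c-commanded by it → coindexation permitted.
*Odette₂* c-commands the pronoun but from outside its binding domain, and is not c-commanded by it → coindexation permitted.
*Sofia₃* c-commands the pronoun within its binding domain → coindexation would violate Principle B.
*Elena₄*: the pronoun c-commands this R-expression → coindexation would violate Principle C on *Elena₄*.
*Leila₅*: the pronoun c-commands this R-expression → coindexation would violate Principle C on *Leila₅*.

{1, 2}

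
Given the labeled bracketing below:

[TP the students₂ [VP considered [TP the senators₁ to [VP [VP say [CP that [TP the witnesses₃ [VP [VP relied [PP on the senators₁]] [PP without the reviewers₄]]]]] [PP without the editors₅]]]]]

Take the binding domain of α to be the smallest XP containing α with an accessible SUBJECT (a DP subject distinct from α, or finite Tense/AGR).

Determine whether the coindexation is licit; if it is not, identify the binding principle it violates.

The two coindexed NPs are *the senators₁* (the higher occurrence) and *the senators₁* (the lower occurrence).
*the senators₁* (the lower occurrence) is an R-expression. Principle C requires it to be free everywhere.
*the senators₁* (the higher occurrence) c-commands it and carries the same index.
The R-expression is bound → Principle C violation.

Principle C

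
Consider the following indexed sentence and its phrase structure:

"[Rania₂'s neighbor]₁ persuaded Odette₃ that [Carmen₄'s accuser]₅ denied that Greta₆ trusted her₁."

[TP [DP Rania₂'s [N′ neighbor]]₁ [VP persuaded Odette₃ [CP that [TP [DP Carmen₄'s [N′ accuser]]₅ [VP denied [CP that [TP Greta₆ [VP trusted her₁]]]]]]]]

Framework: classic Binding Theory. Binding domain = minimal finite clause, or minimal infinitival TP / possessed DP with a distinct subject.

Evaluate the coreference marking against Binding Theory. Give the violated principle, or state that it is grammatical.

grammatical

The two coindexed NPs are *[Rania₂'s neighbor]₁* and *her₁*.
*her₁* is a pronoun; its binding domain is the embedded TP, whose subject is Greta₆. Within that domain it is c-commanded only by *Greta₆*, which carries a different index — the pronoun is free locally, so Principle B holds.
*[Rania₂'s neighbor]₁* is an R-expression; *her₁* does not c-command it, and no other NP shares its index, so Principle C is satisfied.
All principles are respected.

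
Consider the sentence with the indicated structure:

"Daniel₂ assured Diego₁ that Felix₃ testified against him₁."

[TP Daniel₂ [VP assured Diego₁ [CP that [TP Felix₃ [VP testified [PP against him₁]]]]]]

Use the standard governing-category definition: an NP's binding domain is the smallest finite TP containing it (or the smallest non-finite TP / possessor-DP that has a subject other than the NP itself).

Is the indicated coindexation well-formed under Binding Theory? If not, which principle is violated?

The two coindexed NPs are *Diego₁* and *him₁*.
*him₁* is a pronoun; its binding domain is the embedded TP, whose subject is Felix₃. Within that domain it is c-commanded only by *Felix₃*, which carries a different index — the pronoun is free locally, so Principle B holds.
*Diego₁* is an R-expression; *him₁* does not c-command it, and no other NP shares its index, so Principle C is satisfied.
All principles are respected.

grammatical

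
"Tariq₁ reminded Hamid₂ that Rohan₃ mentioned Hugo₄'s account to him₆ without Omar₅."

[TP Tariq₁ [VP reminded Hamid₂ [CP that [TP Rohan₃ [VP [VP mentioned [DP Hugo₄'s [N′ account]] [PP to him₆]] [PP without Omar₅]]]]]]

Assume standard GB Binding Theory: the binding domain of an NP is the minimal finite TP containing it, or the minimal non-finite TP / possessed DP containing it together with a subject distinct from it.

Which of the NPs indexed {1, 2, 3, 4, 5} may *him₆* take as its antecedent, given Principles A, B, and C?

*him* is a pronoun, so Principle B applies: it must be free in its binding domain.
Binding domain of *him₆*: the embedded TP, whose subject is Rohan₃.
*Tariq₁* c-commands the pronoun but from outside its binding domain, and is not c-commanded by it → coindexation permitted.
*Hamid₂* c-commands the pronoun but from outside its binding domain, and is not c-commanded by it → coindexation permitted.
*Rohan₃* c-commands the pronoun within its binding domain → coindexation would violate Principle B.
*Hugo₄* and the pronoun do not c-command one another → neither Principle B nor Principle C is at stake; coindexation permitted.
*Omar₅* and the pronoun do not c-command one another → neither Principle B nor Principle C is at stake; coindexation permitted.

{1, 2, 4, 5}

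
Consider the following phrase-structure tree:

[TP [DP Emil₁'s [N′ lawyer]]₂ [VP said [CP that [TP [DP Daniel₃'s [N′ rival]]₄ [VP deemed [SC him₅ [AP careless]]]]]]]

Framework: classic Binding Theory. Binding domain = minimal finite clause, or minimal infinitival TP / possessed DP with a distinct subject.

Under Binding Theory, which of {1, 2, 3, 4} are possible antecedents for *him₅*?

*him* is a pronoun, so Principle B applies: it must be free in its binding domain.
Binding domain of *him₅*: the embedded TP, whose subject is [Daniel₃'s rival]₄.
*Emil₁* and the pronoun do not c-command one another → neither Principle B nor Principle C is at stake; coindexation permitted.
*[Emil₁'s lawyer]₂* c-commands the pronoun but from outside its binding domain, and is not c-commanded by it → coindexation permitted.
*Daniel₃* and the pronoun do not c-command one another → neither Principle B nor Principle C is at stake; coindexation permitted.
*[Daniel₃'s rival]₄* c-commands the pronoun within its binding domain → coindexation would violate Principle B.

{1, 2, 3}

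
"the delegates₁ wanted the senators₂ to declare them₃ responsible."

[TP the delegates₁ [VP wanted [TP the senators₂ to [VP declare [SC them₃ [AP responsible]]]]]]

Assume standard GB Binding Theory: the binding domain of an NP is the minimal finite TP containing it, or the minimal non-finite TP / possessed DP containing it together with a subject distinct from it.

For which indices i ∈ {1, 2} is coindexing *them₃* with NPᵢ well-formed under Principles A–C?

*them* is a pronoun, so Principle B applies: it must be free in its binding domain.
Binding domain of *them₃*: the embedded TP, whose subject is the senators₂.
*the delegates₁* c-commands the pronoun but from outside its binding domain, and is not c-commanded by it → coindexation permitted.
*the senators₂* c-commands the pronoun within its binding domain → coindexation would violate Principle B.

{1}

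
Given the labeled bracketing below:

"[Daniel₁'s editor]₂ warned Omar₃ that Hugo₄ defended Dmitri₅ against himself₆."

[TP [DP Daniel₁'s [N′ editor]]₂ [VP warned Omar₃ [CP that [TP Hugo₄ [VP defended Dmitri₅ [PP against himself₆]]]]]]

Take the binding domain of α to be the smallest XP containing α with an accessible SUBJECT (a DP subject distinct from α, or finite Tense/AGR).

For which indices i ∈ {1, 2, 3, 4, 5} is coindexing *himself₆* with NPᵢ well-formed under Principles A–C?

*himself* is an anaphor, so Principle A applies: it must be bound in its binding domain.
Binding domain of *himself₆*: the embedded TP, whose subject is Hugo₄.
*Daniel₁* does not c-command the anaphor → cannot bind it.
*[Daniel₁'s editor]₂* c-commands the anaphor but is outside its binding domain → cannot satisfy Principle A.
*Omar₃* c-commands the anaphor but is outside its binding domain → cannot satisfy Principle A.
*Hugo₄* c-commands the anaphor within its binding domain → licit binder.
*Dmitri₅* c-commands the anaphor within its binding domain → licit binder.

{4, 5}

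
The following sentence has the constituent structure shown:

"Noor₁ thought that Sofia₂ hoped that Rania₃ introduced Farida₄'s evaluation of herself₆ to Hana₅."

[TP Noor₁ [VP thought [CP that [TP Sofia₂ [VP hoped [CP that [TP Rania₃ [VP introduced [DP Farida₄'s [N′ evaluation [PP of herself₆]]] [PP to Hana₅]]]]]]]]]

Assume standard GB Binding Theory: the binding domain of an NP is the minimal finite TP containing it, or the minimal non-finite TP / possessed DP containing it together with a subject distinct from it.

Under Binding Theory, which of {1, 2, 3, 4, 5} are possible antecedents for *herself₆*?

*herself* is an anaphor, so Principle A applies: it must be bound in its binding domain.
Binding domain of *herself₆*: the possessed DP, whose subject is Farida₄.
*Noor₁* c-commands the anaphor but is outside its binding domain → cannot satisfy Principle A.
*Sofia₂* c-commands the anaphor but is outside its binding domain → cannot satisfy Principle A.
*Rania₃* c-commands the anaphor but is outside its binding domain → cannot satisfy Principle A.
*Farida₄* c-commands the anaphor within its binding domain → licit binder.
*Hana₅* does not c-command the anaphor → cannot bind it.

{4}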